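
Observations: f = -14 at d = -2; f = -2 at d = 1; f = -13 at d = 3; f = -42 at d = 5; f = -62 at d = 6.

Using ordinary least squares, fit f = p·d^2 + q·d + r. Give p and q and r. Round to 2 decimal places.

AᵀA·[p, q, r]ᵀ = Aᵀf reads: 2019·p + 361·q + 75·r = -3457;  361·p + 75·q + 13·r = -595;  75·p + 13·q + 5·r = -133.
Solving the 3×3 system (Gaussian elimination) gives p = -5896/2899, q = 6221/2899, r = -4848/2899.

p = -2.03, q = 2.15, r = -1.67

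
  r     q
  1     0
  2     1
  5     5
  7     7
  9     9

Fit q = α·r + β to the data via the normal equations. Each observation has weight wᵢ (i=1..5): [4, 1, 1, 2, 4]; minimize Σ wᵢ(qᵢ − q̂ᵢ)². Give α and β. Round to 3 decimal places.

Setting ∂/∂α … = 0 gives: 455·α + 61·β = 449;  61·α + 12·β = 56.
Eliminating β: 12·(row 1) − 61·(row 2) gives 1739·α = 12·449 − 61·56 = 1972, so α = 1972/1739.
Then β = (56 − 61·(1972/1739))/12 = -1909/1739.

α = 1.134, β = -1.098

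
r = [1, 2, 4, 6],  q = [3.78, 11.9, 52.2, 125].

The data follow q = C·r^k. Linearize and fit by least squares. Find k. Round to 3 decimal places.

k = 1.965

Taking logs, ln q = k·ln r + ln C, so regress ln q on ln r.
Σln r = 3.8712, Σ(ln r)² = 5.6127, Σln q = 12.5897, Σln r·ln q = 15.8507.
Equations: 5.6127·k + 3.8712·ln C = 15.8507;  3.8712·k + 4·ln C = 12.5897.
Δ = 5.6127·4 − (3.8712)² = 7.4645; k = (15.8507·4 − 3.8712·12.5897)/7.4645 = 1.96473, ln C = (5.6127·12.5897 − 3.8712·15.8507)/7.4645 = 1.24595.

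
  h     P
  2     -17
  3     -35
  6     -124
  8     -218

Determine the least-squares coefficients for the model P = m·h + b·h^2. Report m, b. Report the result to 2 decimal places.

Sums needed: Σh·h = 113, Σh·h^2 = 763, Σh^2·h^2 = 5489.
Right-hand side: Σh·P = -2627, Σh^2·P = -18799.
Determinant 113·5489 − 763² = 38088.
m = ((-2627)·5489 − 763·(-18799))/38088 = -12661/6348; b = (113·(-18799) − 763·(-2627))/38088 = -19981/6348.

m = -1.99, b = -3.15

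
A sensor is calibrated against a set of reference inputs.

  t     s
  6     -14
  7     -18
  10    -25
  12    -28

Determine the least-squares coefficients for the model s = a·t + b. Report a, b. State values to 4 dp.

a = -2.2967, b = -1.1538

Normal-equation sums: Σt·t = 329, Σt = 35, Σ1 = 4.
Moment sums: Σt·s = -796, Σs = -85.
Eliminating b: 4·(row 1) − 35·(row 2) gives 91·a = 4·(-796) − 35·(-85) = -209, so a = -209/91.
Then b = ((-85) − 35·(-209/91))/4 = -15/13.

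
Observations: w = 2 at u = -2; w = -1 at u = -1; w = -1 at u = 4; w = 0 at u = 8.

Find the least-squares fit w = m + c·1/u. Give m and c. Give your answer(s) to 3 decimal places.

m = -0.069, c = -0.247

Setting ∂/∂m … = 0 gives: 4·m + (-9/8)·c = 0;  (-9/8)·m + (85/64)·c = -1/4.
Eliminating c: (85/64)·(row 1) − (-9/8)·(row 2) gives (259/64)·m = (85/64)·0 − (-9/8)·(-1/4) = -9/32, so m = -18/259.
Then c = ((-1/4) − (-9/8)·(-18/259))/(85/64) = -64/259.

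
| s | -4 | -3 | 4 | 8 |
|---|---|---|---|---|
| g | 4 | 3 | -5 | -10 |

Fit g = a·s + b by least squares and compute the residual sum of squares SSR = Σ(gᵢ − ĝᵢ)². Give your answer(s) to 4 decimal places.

SSR = 0.0759

Sums needed: Σs·s = 105, Σs = 5, Σ1 = 4.
Right-hand side: Σs·g = -125, Σg = -8.
So XᵀX·[a, b]ᵀ = Xᵀg: [[105, 5]; [5, 4]]·[a, b]ᵀ = [-125, -8]ᵀ.
Δ = 105·4 − 5² = 395.
a = ((-125)·4 − 5·(-8))/395 = -92/79; b = (105·(-8) − 5·(-125))/395 = -43/79.
Residuals: -9/79, 4/79, 16/79, -11/79; SSR = 6/79.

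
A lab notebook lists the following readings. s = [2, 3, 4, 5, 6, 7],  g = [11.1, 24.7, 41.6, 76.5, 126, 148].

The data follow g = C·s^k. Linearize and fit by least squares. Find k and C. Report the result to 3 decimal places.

k = 2.143, C = 2.396

Taking logs, ln g = k·ln s + ln C, so regress ln g on ln s.
XᵀX = [[13.1965, 8.5252]; [8.5252, 6]], rhs = [35.7298, 23.5126]ᵀ  (here Σln s = 8.5252, Σ(ln s)² = 13.1965, Σln g = 23.5126, Σln s·ln g = 35.7298).
Solving (det = 6.5005): k = 2.14292, ln C = 0.87398, so C = exp(0.87398) = 2.39644.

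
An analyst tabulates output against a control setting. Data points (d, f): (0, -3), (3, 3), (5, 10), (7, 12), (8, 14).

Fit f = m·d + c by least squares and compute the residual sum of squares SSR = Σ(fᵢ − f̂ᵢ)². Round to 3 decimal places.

SSR = 4.811

Entries of XᵀX: Σd·d = 147, Σd = 23, Σ1 = 5.
For Xᵀf: Σd·f = 255, Σf = 36.
So XᵀX·[m, c]ᵀ = Xᵀf: [[147, 23]; [23, 5]]·[m, c]ᵀ = [255, 36]ᵀ.
Eliminating c: 5·(row 1) − 23·(row 2) gives 206·m = 5·255 − 23·36 = 447, so m = 447/206.
Then c = (36 − 23·(447/206))/5 = -573/206.
Residuals: -45/206, -75/103, 199/103, -42/103, -119/206; SSR = 991/206.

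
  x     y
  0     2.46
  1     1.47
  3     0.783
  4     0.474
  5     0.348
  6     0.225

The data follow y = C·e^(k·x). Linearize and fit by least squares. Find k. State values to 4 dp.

k = -0.3886

Let Y = ln y. Fitting Y = k·x + ln C by least squares:
Sums: Σx = 19.0000, Σ(x)² = 87.0000, Σln y = -2.2530, Σx·ln y = -17.5625.
Normal system: [[87.0000, 19.0000]; [19.0000, 6]]·[k, ln C]ᵀ = [-17.5625, -2.2530]ᵀ.
Δ = 87.0000·6 − (19.0000)² = 161.0000; k = (-17.5625·6 − 19.0000·-2.2530)/161.0000 = -0.38863, ln C = (87.0000·-2.2530 − 19.0000·-17.5625)/161.0000 = 0.85516.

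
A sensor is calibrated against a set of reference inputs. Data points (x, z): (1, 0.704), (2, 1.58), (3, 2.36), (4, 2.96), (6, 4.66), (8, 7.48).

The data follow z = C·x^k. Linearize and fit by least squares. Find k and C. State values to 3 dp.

Let Y = ln z. Fitting Y = k·ln x + ln C by least squares:
Σln x = 7.0493, Σ(ln x)² = 11.1437, Σln z = 5.6015, Σln x·ln z = 9.7067.
Equations: 11.1437·k + 7.0493·ln C = 9.7067;  7.0493·k + 6·ln C = 5.6015.
Solving (det = 17.1702): k = 1.09220, ln C = -0.34960, so C = exp(-0.34960) = 0.70497.

k = 1.092, C = 0.705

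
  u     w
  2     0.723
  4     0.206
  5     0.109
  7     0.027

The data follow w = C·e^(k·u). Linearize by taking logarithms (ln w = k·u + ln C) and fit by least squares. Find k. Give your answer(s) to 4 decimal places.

k = -0.6567

Let Y = ln w. Fitting Y = k·u + ln C by least squares:
Σu = 18.0000, Σ(u)² = 94.0000, Σln w = -7.7326, Σu·ln w = -43.3337.
Equations: 94.0000·k + 18.0000·ln C = -43.3337;  18.0000·k + 4·ln C = -7.7326.
Δ = 94.0000·4 − (18.0000)² = 52.0000; k = (-43.3337·4 − 18.0000·-7.7326)/52.0000 = -0.65671, ln C = (94.0000·-7.7326 − 18.0000·-43.3337)/52.0000 = 1.02205.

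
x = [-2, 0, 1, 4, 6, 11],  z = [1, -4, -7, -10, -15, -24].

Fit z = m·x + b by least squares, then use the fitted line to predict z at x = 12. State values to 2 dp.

ẑ = -25.90

Sums needed: Σx·x = 178, Σx = 20, Σ1 = 6.
Moment sums: Σx·z = -403, Σz = -59.
So AᵀA·[m, b]ᵀ = Aᵀz: [[178, 20]; [20, 6]]·[m, b]ᵀ = [-403, -59]ᵀ.
Eliminating b: 6·(row 1) − 20·(row 2) gives 668·m = 6·(-403) − 20·(-59) = -1238, so m = -619/334.
Then b = ((-59) − 20·(-619/334))/6 = -1221/334.
At x = 12: ẑ = (-619/334)·(12) + (-1221/334)·(1) = -8649/334.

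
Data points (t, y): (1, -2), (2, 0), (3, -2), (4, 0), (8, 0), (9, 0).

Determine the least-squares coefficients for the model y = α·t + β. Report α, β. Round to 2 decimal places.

Normal-equation sums: Σt·t = 175, Σt = 27, Σ1 = 6.
Moment sums: Σt·y = -8, Σy = -4.
XᵀX·[α, β]ᵀ = Xᵀy becomes [[175, 27]; [27, 6]]·[α, β]ᵀ = [-8, -4]ᵀ.
Eliminating β: 6·(row 1) − 27·(row 2) gives 321·α = 6·(-8) − 27·(-4) = 60, so α = 20/107.
Then β = ((-4) − 27·(20/107))/6 = -484/321.

α = 0.19, β = -1.51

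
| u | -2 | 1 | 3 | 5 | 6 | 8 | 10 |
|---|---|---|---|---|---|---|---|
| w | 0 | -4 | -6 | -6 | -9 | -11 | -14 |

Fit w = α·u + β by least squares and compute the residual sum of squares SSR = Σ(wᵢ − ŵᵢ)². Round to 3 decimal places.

The normal equations are: 239·α + 31·β = -334;  31·α + 7·β = -50.
det = 239·7 − 31² = 712.
α = ((-334)·7 − 31·(-50))/712 = -197/178; β = (239·(-50) − 31·(-334))/712 = -399/178.
Residuals: 5/178, -58/89, -39/89, 158/89, -21/178, 17/178, -123/178; SSR = 380/89.

SSR = 4.270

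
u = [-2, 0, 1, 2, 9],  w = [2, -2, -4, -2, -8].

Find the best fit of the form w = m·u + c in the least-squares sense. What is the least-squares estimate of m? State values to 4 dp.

m = -0.8000

The normal system AᵀA·[m, c]ᵀ = Aᵀw is [[90, 10]; [10, 5]]·[m, c]ᵀ = [-84, -14]ᵀ.
det = 90·5 − 10² = 350.
m = ((-84)·5 − 10·(-14))/350 = -4/5; c = (90·(-14) − 10·(-84))/350 = -6/5.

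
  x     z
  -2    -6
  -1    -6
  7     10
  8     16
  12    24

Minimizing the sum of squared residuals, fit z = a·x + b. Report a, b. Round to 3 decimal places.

Normal-equation sums: Σx·x = 262, Σx = 24, Σ1 = 5.
For Mᵀz: Σx·z = 504, Σz = 38.
Normal equations: [[262, 24]; [24, 5]]·[a, b]ᵀ = [504, 38]ᵀ.
Δ = 262·5 − 24² = 734.
a = (504·5 − 24·38)/734 = 804/367; b = (262·38 − 24·504)/734 = -1070/367.

a = 2.191, b = -2.916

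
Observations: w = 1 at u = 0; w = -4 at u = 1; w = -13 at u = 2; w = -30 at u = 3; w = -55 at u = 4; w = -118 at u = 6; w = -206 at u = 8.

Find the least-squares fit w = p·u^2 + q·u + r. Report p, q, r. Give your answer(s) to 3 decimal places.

p = -3.048, q = -1.544, r = 1.184

The normal system MᵀM·[p, q, r]ᵀ = Mᵀw is [[5746, 828, 130]; [828, 130, 24]; [130, 24, 7]]·[p, q, r]ᵀ = [-18638, -2696, -425]ᵀ.
Inverting the 3×3 Gram matrix, [p, q, r]ᵀ = [-22808/7483, -11552/7483, 8859/7483]ᵀ.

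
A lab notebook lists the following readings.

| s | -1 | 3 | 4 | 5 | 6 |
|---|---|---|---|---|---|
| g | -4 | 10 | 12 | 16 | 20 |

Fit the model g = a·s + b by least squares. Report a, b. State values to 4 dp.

Entries of AᵀA: Σs·s = 87, Σs = 17, Σ1 = 5.
For Aᵀg: Σs·g = 282, Σg = 54.
det = 87·5 − 17² = 146.
a = (282·5 − 17·54)/146 = 246/73; b = (87·54 − 17·282)/146 = -48/73.

a = 3.3699, b = -0.6575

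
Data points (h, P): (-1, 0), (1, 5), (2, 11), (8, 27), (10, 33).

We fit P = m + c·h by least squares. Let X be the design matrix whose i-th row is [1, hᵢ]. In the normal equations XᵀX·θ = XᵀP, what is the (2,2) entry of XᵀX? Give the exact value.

Row 2 ↔ basis h, column 2 ↔ basis h, so (XᵀX)_{2,2} = Σᵢ (h)·(h) = (-1)·(-1) + (1)·(1) + (2)·(2) + (8)·(8) + (10)·(10) = 170.

170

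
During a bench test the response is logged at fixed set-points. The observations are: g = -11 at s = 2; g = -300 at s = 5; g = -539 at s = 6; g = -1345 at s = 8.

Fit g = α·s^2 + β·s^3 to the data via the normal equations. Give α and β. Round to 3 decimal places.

α = 3.100, β = -3.014

From the data, Σs^2·s^2 = 6033, Σs^2·s^3 = 43701, Σs^3·s^3 = 324489.
Moment sums: Σs^2·g = -113028, Σs^3·g = -842652.
Eliminating β: 324489·(row 1) − 43701·(row 2) gives 47864736·α = 324489·(-113028) − 43701·(-842652) = 148392360, so α = 2061005/664788.
Then β = ((-842652) − 43701·(2061005/664788))/324489 = -2003929/664788.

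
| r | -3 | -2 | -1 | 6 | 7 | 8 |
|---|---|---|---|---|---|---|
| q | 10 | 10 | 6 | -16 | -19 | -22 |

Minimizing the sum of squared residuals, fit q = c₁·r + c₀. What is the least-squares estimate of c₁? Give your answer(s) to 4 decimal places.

Setting ∂/∂c₁ … = 0 gives: 163·c₁ + 15·c₀ = -461;  15·c₁ + 6·c₀ = -31.
Eliminating c₀: 6·(row 1) − 15·(row 2) gives 753·c₁ = 6·(-461) − 15·(-31) = -2301, so c₁ = -767/251.
Then c₀ = ((-31) − 15·(-767/251))/6 = 1862/753.

c₁ = -3.0558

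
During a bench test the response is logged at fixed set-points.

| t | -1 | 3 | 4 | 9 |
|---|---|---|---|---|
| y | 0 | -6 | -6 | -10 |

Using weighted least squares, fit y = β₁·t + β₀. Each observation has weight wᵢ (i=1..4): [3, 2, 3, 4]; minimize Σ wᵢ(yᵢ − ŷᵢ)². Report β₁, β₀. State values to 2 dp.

β₁ = -0.97, β₀ = -1.72

Sums needed: Σwᵢ·t·t = 393, Σwᵢ·t = 51, Σwᵢ·1 = 12.
Right-hand side: Σwᵢ·t·y = -468, Σwᵢ·y = -70.
So MᵀWM·[β₁, β₀]ᵀ = MᵀWy: [[393, 51]; [51, 12]]·[β₁, β₀]ᵀ = [-468, -70]ᵀ.
Eliminating β₀: 12·(row 1) − 51·(row 2) gives 2115·β₁ = 12·(-468) − 51·(-70) = -2046, so β₁ = -682/705.
Then β₀ = ((-70) − 51·(-682/705))/12 = -1214/705.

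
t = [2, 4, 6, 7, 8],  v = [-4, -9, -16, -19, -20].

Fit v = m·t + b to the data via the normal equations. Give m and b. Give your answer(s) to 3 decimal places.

The normal equations are: 169·m + 27·b = -433;  27·m + 5·b = -68.
(Σt·t = 169, Σt = 27, Σ1 = 5, Σt·v = -433, Σv = -68.)
Eliminating b: 5·(row 1) − 27·(row 2) gives 116·m = 5·(-433) − 27·(-68) = -329, so m = -329/116.
Then b = ((-68) − 27·(-329/116))/5 = 199/116.

m = -2.836, b = 1.716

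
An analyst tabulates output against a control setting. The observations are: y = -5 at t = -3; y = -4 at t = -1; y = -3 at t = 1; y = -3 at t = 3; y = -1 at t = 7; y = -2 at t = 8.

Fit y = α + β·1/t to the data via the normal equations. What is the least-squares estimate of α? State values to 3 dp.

α = -3.041

Compute the Gram sums: Σ1 = 6, Σ1/t = 15/56, Σ1/t·1/t = 63737/28224.
And Σy = -18, Σ1/t·y = 107/84.
So MᵀM·[α, β]ᵀ = Mᵀy: [[6, 15/56]; [15/56, 63737/28224]]·[α, β]ᵀ = [-18, 107/84]ᵀ.
Eliminating β: (63737/28224)·(row 1) − (15/56)·(row 2) gives (126799/9408)·α = (63737/28224)·(-18) − (15/56)·(107/84) = -4017/98, so α = -385632/126799.
Then β = ((107/84) − (15/56)·(-385632/126799))/(63737/28224) = 117264/126799.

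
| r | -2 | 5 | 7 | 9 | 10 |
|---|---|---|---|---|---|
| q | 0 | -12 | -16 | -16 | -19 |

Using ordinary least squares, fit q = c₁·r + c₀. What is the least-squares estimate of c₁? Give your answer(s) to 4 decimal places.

c₁ = -1.5485

The normal equations are: 259·c₁ + 29·c₀ = -506;  29·c₁ + 5·c₀ = -63.
Δ = 259·5 − 29² = 454.
c₁ = ((-506)·5 − 29·(-63))/454 = -703/454; c₀ = (259·(-63) − 29·(-506))/454 = -1643/454.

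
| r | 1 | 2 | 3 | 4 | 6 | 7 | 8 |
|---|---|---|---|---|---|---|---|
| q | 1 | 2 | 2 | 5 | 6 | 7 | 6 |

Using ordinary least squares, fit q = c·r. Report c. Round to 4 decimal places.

Forming XᵀX = [[179]] and Xᵀq = [164]ᵀ gives XᵀX·[c]ᵀ = Xᵀq.
Hence c = 164 / 179 ≈ 0.916201.

c = 0.9162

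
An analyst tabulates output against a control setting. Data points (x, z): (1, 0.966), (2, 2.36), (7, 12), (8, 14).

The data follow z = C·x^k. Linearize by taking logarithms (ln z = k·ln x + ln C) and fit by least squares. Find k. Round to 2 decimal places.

Linearized form: ln z = k·ln x + ln C. From the 4 transformed points,
Over the data: Σln x = 4.7185, Σ(ln x)² = 8.5911, Σln z = 5.9480, Σln x·ln z = 10.9183.
Normal system: [[8.5911, 4.7185]; [4.7185, 4]]·[k, ln C]ᵀ = [10.9183, 5.9480]ᵀ.
Slope k = (n·Σln x·ln z − Σln x·Σln z)/(n·Σ(ln x)² − (Σln x)²) = (4·10.9183 − 4.7185·5.9480)/12.1002 = 1.28987; ln C = (Σln z − k·Σln x)/n = -0.03455.

k = 1.29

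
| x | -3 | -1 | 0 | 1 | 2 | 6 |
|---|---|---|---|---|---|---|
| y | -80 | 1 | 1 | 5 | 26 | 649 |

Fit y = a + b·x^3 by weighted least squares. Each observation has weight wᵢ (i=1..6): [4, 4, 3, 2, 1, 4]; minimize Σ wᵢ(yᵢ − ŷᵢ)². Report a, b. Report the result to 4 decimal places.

With design matrix M, MᵀWM = [[18, 762]; [762, 189610]] and MᵀWy = [2319, 569590]ᵀ.
det = 18·189610 − 762² = 2832336.
a = (2319·189610 − 762·569590)/2832336 = 24265/12104; b = (18·569590 − 762·2319)/2832336 = 36263/12104.

a = 2.0047, b = 2.9960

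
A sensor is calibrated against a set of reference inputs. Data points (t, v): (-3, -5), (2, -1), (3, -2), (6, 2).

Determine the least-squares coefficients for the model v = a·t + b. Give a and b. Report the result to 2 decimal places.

The normal equations are: 58·a + 8·b = 19;  8·a + 4·b = -6.
(Σt·t = 58, Σt = 8, Σ1 = 4, Σt·v = 19, Σv = -6.)
Eliminating b: 4·(row 1) − 8·(row 2) gives 168·a = 4·19 − 8·(-6) = 124, so a = 31/42.
Then b = ((-6) − 8·(31/42))/4 = -125/42.

a = 0.74, b = -2.98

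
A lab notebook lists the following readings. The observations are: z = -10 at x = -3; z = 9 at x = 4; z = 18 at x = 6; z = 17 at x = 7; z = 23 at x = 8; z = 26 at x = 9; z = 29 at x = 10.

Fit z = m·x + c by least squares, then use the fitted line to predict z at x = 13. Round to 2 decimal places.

Forming AᵀA = [[355, 41]; [41, 7]] and Aᵀz = [1001, 112]ᵀ gives AᵀA·[m, c]ᵀ = Aᵀz.
Eliminating c: 7·(row 1) − 41·(row 2) gives 804·m = 7·1001 − 41·112 = 2415, so m = 805/268.
Then c = (112 − 41·(805/268))/7 = -427/268.
At x = 13: ẑ = (805/268)·(13) + (-427/268)·(1) = 5019/134.

ẑ = 37.46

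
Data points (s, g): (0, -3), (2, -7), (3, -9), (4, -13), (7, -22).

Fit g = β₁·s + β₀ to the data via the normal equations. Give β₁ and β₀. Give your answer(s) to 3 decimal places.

β₁ = -2.769, β₀ = -1.940

The normal equations are: 78·β₁ + 16·β₀ = -247;  16·β₁ + 5·β₀ = -54.
(Σs·s = 78, Σs = 16, Σ1 = 5, Σs·g = -247, Σg = -54.)
det = 78·5 − 16² = 134.
β₁ = ((-247)·5 − 16·(-54))/134 = -371/134; β₀ = (78·(-54) − 16·(-247))/134 = -130/67.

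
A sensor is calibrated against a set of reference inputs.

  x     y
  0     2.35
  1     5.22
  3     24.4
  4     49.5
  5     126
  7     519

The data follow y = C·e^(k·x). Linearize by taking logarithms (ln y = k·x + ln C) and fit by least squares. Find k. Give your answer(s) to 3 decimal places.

Taking logs, ln y = k·x + ln C, so regress ln y on x.
Σx = 20.0000, Σ(x)² = 100.0000, Σln y = 20.6917, Σx·ln y = 94.7889.
Equations: 100.0000·k + 20.0000·ln C = 94.7889;  20.0000·k + 6·ln C = 20.6917.
Slope k = (n·Σx·ln y − Σx·Σln y)/(n·Σ(x)² − (Σx)²) = (6·94.7889 − 20.0000·20.6917)/200.0000 = 0.77450; ln C = (Σln y − k·Σx)/n = 0.86694.

k = 0.775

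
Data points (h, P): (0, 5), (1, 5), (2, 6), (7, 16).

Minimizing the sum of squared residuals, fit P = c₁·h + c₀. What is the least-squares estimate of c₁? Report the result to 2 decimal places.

Setting ∂/∂c₁ … = 0 gives: 54·c₁ + 10·c₀ = 129;  10·c₁ + 4·c₀ = 32.
Eliminating c₀: 4·(row 1) − 10·(row 2) gives 116·c₁ = 4·129 − 10·32 = 196, so c₁ = 49/29.
Then c₀ = (32 − 10·(49/29))/4 = 219/58.

c₁ = 1.69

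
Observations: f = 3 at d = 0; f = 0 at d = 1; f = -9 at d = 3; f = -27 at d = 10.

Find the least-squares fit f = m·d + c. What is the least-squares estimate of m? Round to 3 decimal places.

Normal-equation sums: Σd·d = 110, Σd = 14, Σ1 = 4.
For Xᵀf: Σd·f = -297, Σf = -33.
Eliminating c: 4·(row 1) − 14·(row 2) gives 244·m = 4·(-297) − 14·(-33) = -726, so m = -363/122.
Then c = ((-33) − 14·(-363/122))/4 = 132/61.

m = -2.975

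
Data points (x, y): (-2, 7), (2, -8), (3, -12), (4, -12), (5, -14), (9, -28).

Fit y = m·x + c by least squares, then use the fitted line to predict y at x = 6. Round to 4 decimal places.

ŷ = -18.8575

Sums needed: Σx·x = 139, Σx = 21, Σ1 = 6.
And Σx·y = -436, Σy = -67.
So MᵀM·[m, c]ᵀ = Mᵀy: [[139, 21]; [21, 6]]·[m, c]ᵀ = [-436, -67]ᵀ.
Eliminating c: 6·(row 1) − 21·(row 2) gives 393·m = 6·(-436) − 21·(-67) = -1209, so m = -403/131.
Then c = ((-67) − 21·(-403/131))/6 = -157/393.
At x = 6: ŷ = (-403/131)·(6) + (-157/393)·(1) = -7411/393.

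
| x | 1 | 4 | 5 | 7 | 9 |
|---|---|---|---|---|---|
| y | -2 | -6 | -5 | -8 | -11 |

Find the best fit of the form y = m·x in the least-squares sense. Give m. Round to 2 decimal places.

m = -1.20

Forming AᵀA = [[172]] and Aᵀy = [-206]ᵀ gives AᵀA·[m]ᵀ = Aᵀy.
m = (-206)/172 = -1.19767.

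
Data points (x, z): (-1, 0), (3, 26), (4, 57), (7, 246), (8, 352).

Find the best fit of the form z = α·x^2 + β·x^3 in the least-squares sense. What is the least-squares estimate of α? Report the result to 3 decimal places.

Setting ∂/∂α … = 0 gives: 6835·α + 50841·β = 35728;  50841·α + 384619·β = 268952.
Δ = 6835·384619 − 50841² = 44063584.
α = (35728·384619 − 50841·268952)/44063584 = 8484875/5507948; β = (6835·268952 − 50841·35728)/44063584 = 2729959/5507948.

α = 1.540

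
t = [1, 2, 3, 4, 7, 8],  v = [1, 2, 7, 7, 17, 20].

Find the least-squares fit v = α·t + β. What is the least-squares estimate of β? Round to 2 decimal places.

AᵀA·[α, β]ᵀ = Aᵀv reads: 143·α + 25·β = 333;  25·α + 6·β = 54.
Eliminating β: 6·(row 1) − 25·(row 2) gives 233·α = 6·333 − 25·54 = 648, so α = 648/233.
Then β = (54 − 25·(648/233))/6 = -603/233.

β = -2.59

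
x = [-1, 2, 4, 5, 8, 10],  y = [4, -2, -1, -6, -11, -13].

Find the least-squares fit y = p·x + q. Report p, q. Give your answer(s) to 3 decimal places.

From the data, Σx·x = 210, Σx = 28, Σ1 = 6.
And Σx·y = -260, Σy = -29.
So MᵀM·[p, q]ᵀ = Mᵀy: [[210, 28]; [28, 6]]·[p, q]ᵀ = [-260, -29]ᵀ.
det = 210·6 − 28² = 476.
p = ((-260)·6 − 28·(-29))/476 = -11/7; q = (210·(-29) − 28·(-260))/476 = 5/2.

p = -1.571, q = 2.500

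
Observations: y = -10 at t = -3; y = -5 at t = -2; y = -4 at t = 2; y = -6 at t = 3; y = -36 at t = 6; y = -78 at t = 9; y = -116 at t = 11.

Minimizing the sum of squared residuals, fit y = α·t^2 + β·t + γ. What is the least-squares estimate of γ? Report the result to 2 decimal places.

γ = -0.23

The normal equations are: 22692·α + 2276·β + 264·γ = -21830;  2276·α + 264·β + 26·γ = -2180;  264·α + 26·β + 7·γ = -255.
(Σt^2·t^2 = 22692, Σt^2·t = 2276, Σt^2 = 264, Σt·t = 264, Σt = 26, Σ1 = 7, Σt^2·y = -21830, Σt·y = -2180, Σy = -255.)
Row-reducing yields α = -97935/99343, β = 52465/198686, γ = -22810/99343.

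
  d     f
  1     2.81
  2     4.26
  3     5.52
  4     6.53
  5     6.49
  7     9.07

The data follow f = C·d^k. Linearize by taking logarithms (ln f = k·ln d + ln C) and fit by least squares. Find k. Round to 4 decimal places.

k = 0.5767

Let Y = ln f. Fitting Y = k·ln d + ln C by least squares:
Σln d = 6.7334, Σ(ln d)² = 9.9861, Σln f = 10.1425, Σln d·ln f = 12.7834.
Equations: 9.9861·k + 6.7334·ln C = 12.7834;  6.7334·k + 6·ln C = 10.1425.
Solving (det = 14.5777): k = 0.57671, ln C = 1.04321.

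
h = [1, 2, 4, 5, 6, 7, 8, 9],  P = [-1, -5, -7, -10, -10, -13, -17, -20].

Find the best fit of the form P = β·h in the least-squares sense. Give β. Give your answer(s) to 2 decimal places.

Compute the Gram sums: Σh·h = 276.
Moment sums: Σh·P = -556.
β = (-556)/276 = -2.01449.

β = -2.01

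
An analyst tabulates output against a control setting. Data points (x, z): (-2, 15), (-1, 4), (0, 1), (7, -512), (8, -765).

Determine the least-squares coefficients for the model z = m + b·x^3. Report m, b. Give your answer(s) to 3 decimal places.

m = 2.159, b = -1.499

Sums needed: Σ1 = 5, Σx^3 = 846, Σx^3·x^3 = 379858.
For Mᵀz: Σz = -1257, Σx^3·z = -567420.
So MᵀM·[m, b]ᵀ = Mᵀz: [[5, 846]; [846, 379858]]·[m, b]ᵀ = [-1257, -567420]ᵀ.
Determinant 5·379858 − 846² = 1183574.
m = ((-1257)·379858 − 846·(-567420))/1183574 = 75171/34811; b = (5·(-567420) − 846·(-1257))/1183574 = -52167/34811.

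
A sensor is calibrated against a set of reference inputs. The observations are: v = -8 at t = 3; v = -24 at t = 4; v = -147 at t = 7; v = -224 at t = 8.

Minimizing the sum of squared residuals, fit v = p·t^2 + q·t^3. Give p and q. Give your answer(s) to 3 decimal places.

Normal-equation sums: Σt^2·t^2 = 6834, Σt^2·t^3 = 50842, Σt^3·t^3 = 384618.
Right-hand side: Σt^2·v = -21995, Σt^3·v = -166861.
So AᵀA·[p, q]ᵀ = Aᵀv: [[6834, 50842]; [50842, 384618]]·[p, q]ᵀ = [-21995, -166861]ᵀ.
det = 6834·384618 − 50842² = 43570448.
p = ((-21995)·384618 − 50842·(-166861))/43570448 = 5968513/10892612; q = (6834·(-166861) − 50842·(-21995))/43570448 = -5514571/10892612.

p = 0.548, q = -0.506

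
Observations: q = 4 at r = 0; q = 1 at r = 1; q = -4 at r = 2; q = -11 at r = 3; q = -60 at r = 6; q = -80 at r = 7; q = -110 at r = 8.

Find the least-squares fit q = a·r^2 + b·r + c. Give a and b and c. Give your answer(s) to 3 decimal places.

a = -1.805, b = 0.447, c = 3.171

Normal-equation sums: Σr^2·r^2 = 7891, Σr^2·r = 1107, Σr^2 = 163, Σr·r = 163, Σr = 27, Σ1 = 7.
For Aᵀq: Σr^2·q = -13234, Σr·q = -1840, Σq = -260.
AᵀA·[a, b, c]ᵀ = Aᵀq becomes [[7891, 1107, 163]; [1107, 163, 27]; [163, 27, 7]]·[a, b, c]ᵀ = [-13234, -1840, -260]ᵀ.
Row-reducing yields a = -2773/1536, b = 229/512, c = 2435/768.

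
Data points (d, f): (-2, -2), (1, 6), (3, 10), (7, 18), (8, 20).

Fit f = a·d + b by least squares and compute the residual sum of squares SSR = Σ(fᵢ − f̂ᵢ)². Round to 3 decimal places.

Setting ∂/∂a … = 0 gives: 127·a + 17·b = 326;  17·a + 5·b = 52.
(Σd·d = 127, Σd = 17, Σ1 = 5, Σd·f = 326, Σf = 52.)
Eliminating b: 5·(row 1) − 17·(row 2) gives 346·a = 5·326 − 17·52 = 746, so a = 373/173.
Then b = (52 − 17·(373/173))/5 = 531/173.
Residuals: -131/173, 134/173, 80/173, -28/173, -55/173; SSR = 262/173.

SSR = 1.514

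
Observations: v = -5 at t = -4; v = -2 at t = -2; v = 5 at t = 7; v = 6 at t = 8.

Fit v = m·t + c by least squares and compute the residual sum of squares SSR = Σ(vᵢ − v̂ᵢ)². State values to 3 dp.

Sums needed: Σt·t = 133, Σt = 9, Σ1 = 4.
Right-hand side: Σt·v = 107, Σv = 4.
Eliminating c: 4·(row 1) − 9·(row 2) gives 451·m = 4·107 − 9·4 = 392, so m = 392/451.
Then c = (4 − 9·(392/451))/4 = -431/451.
Residuals: -256/451, 313/451, -58/451, 1/451; SSR = 370/451.

SSR = 0.820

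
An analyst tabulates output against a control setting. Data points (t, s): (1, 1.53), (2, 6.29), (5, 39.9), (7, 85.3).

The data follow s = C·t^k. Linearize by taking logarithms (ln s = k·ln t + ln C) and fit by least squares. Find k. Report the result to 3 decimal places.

Taking logs, ln s = k·ln t + ln C, so regress ln s on ln t.
XᵀX = [[6.8573, 4.2485]; [4.2485, 4]], rhs = [15.8595, 10.3968]ᵀ  (here Σln t = 4.2485, Σ(ln t)² = 6.8573, Σln s = 10.3968, Σln t·ln s = 15.8595).
Δ = 6.8573·4 − (4.2485)² = 9.3795; k = (15.8595·4 − 4.2485·10.3968)/9.3795 = 2.05420, ln C = (6.8573·10.3968 − 4.2485·15.8595)/9.3795 = 0.41738.

k = 2.054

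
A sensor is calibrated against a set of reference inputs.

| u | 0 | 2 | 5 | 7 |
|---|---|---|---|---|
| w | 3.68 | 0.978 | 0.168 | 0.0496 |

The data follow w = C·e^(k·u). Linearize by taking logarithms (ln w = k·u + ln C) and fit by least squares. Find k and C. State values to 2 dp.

Let Y = ln w. Fitting Y = k·u + ln C by least squares:
Σu = 14.0000, Σ(u)² = 78.0000, Σln w = -3.5069, Σu·ln w = -29.9898.
Equations: 78.0000·k + 14.0000·ln C = -29.9898;  14.0000·k + 4·ln C = -3.5069.
Solving (det = 116.0000): k = -0.61089, ln C = 1.26138, so C = exp(1.26138) = 3.53028.

k = -0.61, C = 3.53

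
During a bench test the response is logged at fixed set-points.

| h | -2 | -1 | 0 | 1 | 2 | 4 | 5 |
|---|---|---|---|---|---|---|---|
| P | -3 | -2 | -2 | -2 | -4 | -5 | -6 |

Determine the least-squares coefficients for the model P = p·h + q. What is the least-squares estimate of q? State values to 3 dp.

q = -2.739

With design matrix A, AᵀA = [[51, 9]; [9, 7]] and AᵀP = [-52, -24]ᵀ.
Eliminating q: 7·(row 1) − 9·(row 2) gives 276·p = 7·(-52) − 9·(-24) = -148, so p = -37/69.
Then q = ((-24) − 9·(-37/69))/7 = -63/23.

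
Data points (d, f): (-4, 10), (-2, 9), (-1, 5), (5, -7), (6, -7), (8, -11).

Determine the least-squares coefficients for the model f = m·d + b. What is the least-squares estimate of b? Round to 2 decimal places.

XᵀX·[m, b]ᵀ = Xᵀf reads: 146·m + 12·b = -228;  12·m + 6·b = -1.
(Σd·d = 146, Σd = 12, Σ1 = 6, Σd·f = -228, Σf = -1.)
Δ = 146·6 − 12² = 732.
m = ((-228)·6 − 12·(-1))/732 = -113/61; b = (146·(-1) − 12·(-228))/732 = 1295/366.

b = 3.54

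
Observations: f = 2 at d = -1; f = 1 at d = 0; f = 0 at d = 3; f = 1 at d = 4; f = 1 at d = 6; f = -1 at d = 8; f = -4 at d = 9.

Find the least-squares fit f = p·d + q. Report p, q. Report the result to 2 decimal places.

p = -0.41, q = 1.72

From the data, Σd·d = 207, Σd = 29, Σ1 = 7.
And Σd·f = -36, Σf = 0.
XᵀX·[p, q]ᵀ = Xᵀf becomes [[207, 29]; [29, 7]]·[p, q]ᵀ = [-36, 0]ᵀ.
det = 207·7 − 29² = 608.
p = ((-36)·7 − 29·0)/608 = -63/152; q = (207·0 − 29·(-36))/608 = 261/152.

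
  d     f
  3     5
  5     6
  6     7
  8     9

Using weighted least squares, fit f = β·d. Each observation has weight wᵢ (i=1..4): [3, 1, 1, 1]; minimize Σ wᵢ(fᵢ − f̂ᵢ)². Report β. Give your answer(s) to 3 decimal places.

The normal equations are: 152·β = 189.
β = 189/152 = 1.24342.

β = 1.243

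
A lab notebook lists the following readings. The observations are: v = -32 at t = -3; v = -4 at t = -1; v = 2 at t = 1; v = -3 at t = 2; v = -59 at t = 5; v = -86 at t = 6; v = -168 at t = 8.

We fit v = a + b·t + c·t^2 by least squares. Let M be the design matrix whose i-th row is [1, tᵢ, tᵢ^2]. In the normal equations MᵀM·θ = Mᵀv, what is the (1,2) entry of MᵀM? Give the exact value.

18

Row 1 ↔ basis 1, column 2 ↔ basis t, so (MᵀM)_{1,2} = Σᵢ t = (1)·(-3) + (1)·(-1) + (1)·(1) + (1)·(2) + (1)·(5) + (1)·(6) + (1)·(8) = 18.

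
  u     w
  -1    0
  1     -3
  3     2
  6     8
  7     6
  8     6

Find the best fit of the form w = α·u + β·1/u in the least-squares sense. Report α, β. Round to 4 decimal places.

XᵀX·[α, β]ᵀ = Xᵀw reads: 160·α + 6·β = 141;  6·α + (61385/28224)·β = 17/28.
Eliminating β: (61385/28224)·(row 1) − 6·(row 2) gives (275173/882)·α = (61385/28224)·141 − 6·(17/28) = 2850823/9408, so α = 8552469/8805536.
Then β = ((17/28) − 6·(8552469/8805536))/(61385/28224) = -660492/275173.

α = 0.9713, β = -2.4003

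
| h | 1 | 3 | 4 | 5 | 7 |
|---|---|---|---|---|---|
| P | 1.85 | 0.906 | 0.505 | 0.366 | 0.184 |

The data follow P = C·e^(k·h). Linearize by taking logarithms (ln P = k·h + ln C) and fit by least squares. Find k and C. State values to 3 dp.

k = -0.392, C = 2.700

Linearized form: ln P = k·h + ln C. From the 5 transformed points,
Σh = 20.0000, Σ(h)² = 100.0000, Σln P = -2.8647, Σh·ln P = -19.2891.
Equations: 100.0000·k + 20.0000·ln C = -19.2891;  20.0000·k + 5·ln C = -2.8647.
Slope k = (n·Σh·ln P − Σh·Σln P)/(n·Σ(h)² − (Σh)²) = (5·-19.2891 − 20.0000·-2.8647)/100.0000 = -0.39152; ln C = (Σln P − k·Σh)/n = 0.99315, so C = exp(0.99315) = 2.69973.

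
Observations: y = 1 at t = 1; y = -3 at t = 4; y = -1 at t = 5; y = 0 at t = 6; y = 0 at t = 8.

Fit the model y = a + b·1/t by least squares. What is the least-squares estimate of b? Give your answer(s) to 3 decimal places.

b = 2.031

Forming AᵀA = [[5, 209/120]; [209/120, 16501/14400]] and Aᵀy = [-3, 1/20]ᵀ gives AᵀA·[a, b]ᵀ = Aᵀy.
Eliminating b: (16501/14400)·(row 1) − (209/120)·(row 2) gives (4853/1800)·a = (16501/14400)·(-3) − (209/120)·(1/20) = -16919/4800, so a = -50757/38824.
Then b = ((1/20) − (209/120)·(-50757/38824))/(16501/14400) = 9855/4853.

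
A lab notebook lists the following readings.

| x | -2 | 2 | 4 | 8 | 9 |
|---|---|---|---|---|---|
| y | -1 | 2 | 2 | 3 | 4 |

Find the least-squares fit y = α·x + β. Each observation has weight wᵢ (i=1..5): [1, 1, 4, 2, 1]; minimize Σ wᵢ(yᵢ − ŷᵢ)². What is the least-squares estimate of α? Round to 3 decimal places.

Forming MᵀWM = [[281, 41]; [41, 9]] and MᵀWy = [122, 19]ᵀ gives MᵀWM·[α, β]ᵀ = MᵀWy.
Eliminating β: 9·(row 1) − 41·(row 2) gives 848·α = 9·122 − 41·19 = 319, so α = 319/848.
Then β = (19 − 41·(319/848))/9 = 337/848.

α = 0.376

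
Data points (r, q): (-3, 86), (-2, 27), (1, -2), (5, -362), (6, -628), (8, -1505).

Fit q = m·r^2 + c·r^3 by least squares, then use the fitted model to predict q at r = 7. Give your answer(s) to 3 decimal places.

q̂ = -1004.196

Normal-equation sums: Σr^2·r^2 = 6115, Σr^2·r^3 = 43395, Σr^3·r^3 = 325219.
And Σr^2·q = -127098, Σr^3·q = -953998.
det = 6115·325219 − 43395² = 105588160.
m = ((-127098)·325219 − 43395·(-953998))/105588160 = 16014687/26397040; c = (6115·(-953998) − 43395·(-127098))/105588160 = -15914003/5279408.
At r = 7: q̂ = (16014687/26397040)·(49) + (-15914003/5279408)·(343) = -13253897741/13198520.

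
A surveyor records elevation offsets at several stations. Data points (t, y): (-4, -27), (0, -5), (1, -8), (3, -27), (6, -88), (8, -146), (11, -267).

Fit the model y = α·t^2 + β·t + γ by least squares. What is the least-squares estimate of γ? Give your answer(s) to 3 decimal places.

γ = -3.827

Compute the Gram sums: Σt^2·t^2 = 20371, Σt^2·t = 2023, Σt^2 = 247, Σt·t = 247, Σt = 25, Σ1 = 7.
For Aᵀy: Σt^2·y = -45502, Σt·y = -4614, Σy = -568.
AᵀA·[α, β, γ]ᵀ = Aᵀy becomes [[20371, 2023, 247]; [2023, 247, 25]; [247, 25, 7]]·[α, β, γ]ᵀ = [-45502, -4614, -568]ᵀ.
Solving the 3×3 system (Gaussian elimination) gives α = -621691/313059, β = -634889/313059, γ = -399410/104353.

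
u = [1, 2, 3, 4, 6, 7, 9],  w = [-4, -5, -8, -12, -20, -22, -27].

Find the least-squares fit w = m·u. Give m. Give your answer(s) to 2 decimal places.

XᵀX·[m]ᵀ = Xᵀw reads: 196·m = -603.
m = (-603)/196 = -3.07653.

m = -3.08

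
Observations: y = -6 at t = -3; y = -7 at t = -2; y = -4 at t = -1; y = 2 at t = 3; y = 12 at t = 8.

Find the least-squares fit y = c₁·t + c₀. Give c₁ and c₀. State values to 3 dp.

c₁ = 1.720, c₀ = -2.320

Sums needed: Σt·t = 87, Σt = 5, Σ1 = 5.
And Σt·y = 138, Σy = -3.
MᵀM·[c₁, c₀]ᵀ = Mᵀy becomes [[87, 5]; [5, 5]]·[c₁, c₀]ᵀ = [138, -3]ᵀ.
Eliminating c₀: 5·(row 1) − 5·(row 2) gives 410·c₁ = 5·138 − 5·(-3) = 705, so c₁ = 141/82.
Then c₀ = ((-3) − 5·(141/82))/5 = -951/410.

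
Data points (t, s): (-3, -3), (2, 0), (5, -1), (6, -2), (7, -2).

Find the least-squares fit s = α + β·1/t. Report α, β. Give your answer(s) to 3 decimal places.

With design matrix X, XᵀX = [[5, 71/105]; [71/105, 9907/22050]] and Xᵀs = [-8, 19/105]ᵀ.
Δ = 5·(9907/22050) − (71/105)² = 13151/7350.
α = ((-8)·(9907/22050) − (71/105)·(19/105))/(13151/7350) = -27318/13151; β = (5·(19/105) − (71/105)·(-8))/(13151/7350) = 46410/13151.

α = -2.077, β = 3.529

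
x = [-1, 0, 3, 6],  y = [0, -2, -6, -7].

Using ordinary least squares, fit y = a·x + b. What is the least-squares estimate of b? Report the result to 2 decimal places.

b = -1.75

Normal-equation sums: Σx·x = 46, Σx = 8, Σ1 = 4.
And Σx·y = -60, Σy = -15.
Normal equations: [[46, 8]; [8, 4]]·[a, b]ᵀ = [-60, -15]ᵀ.
det = 46·4 − 8² = 120.
a = ((-60)·4 − 8·(-15))/120 = -1; b = (46·(-15) − 8·(-60))/120 = -7/4.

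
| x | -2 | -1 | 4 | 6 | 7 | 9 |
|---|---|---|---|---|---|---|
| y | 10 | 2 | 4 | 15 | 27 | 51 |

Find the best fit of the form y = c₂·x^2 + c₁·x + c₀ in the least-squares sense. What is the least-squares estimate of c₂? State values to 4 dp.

Setting ∂/∂c₂ … = 0 gives: 10531·c₂ + 1343·c₁ + 187·c₀ = 6100;  1343·c₂ + 187·c₁ + 23·c₀ = 732;  187·c₂ + 23·c₁ + 6·c₀ = 109.
(Σx^2·x^2 = 10531, Σx^2·x = 1343, Σx^2 = 187, Σx·x = 187, Σx = 23, Σ1 = 6, Σx^2·y = 6100, Σx·y = 732, Σy = 109.)
Inverting the 3×3 Gram matrix, [c₂, c₁, c₀]ᵀ = [52807/54534, -161213/54534, -6189/9089]ᵀ.

c₂ = 0.9683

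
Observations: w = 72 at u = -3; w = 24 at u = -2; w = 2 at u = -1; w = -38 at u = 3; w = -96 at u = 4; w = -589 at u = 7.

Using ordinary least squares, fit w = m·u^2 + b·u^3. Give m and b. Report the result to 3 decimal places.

The normal system AᵀA·[m, b]ᵀ = Aᵀw is [[2836, 17798]; [17798, 123268]]·[m, b]ᵀ = [-29993, -211335]ᵀ.
det = 2836·123268 − 17798² = 32819244.
m = ((-29993)·123268 − 17798·(-211335))/32819244 = 32081603/16409622; b = (2836·(-211335) − 17798·(-29993))/32819244 = -32765323/16409622.

m = 1.955, b = -1.997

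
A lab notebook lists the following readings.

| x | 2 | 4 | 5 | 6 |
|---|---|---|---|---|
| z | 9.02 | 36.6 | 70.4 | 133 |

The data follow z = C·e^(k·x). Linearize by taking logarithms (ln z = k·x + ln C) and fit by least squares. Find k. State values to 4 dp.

Let Y = ln z. Fitting Y = k·x + ln C by least squares:
Over the data: Σx = 17.0000, Σ(x)² = 81.0000, Σln z = 14.9440, Σx·ln z = 69.4121.
Normal system: [[81.0000, 17.0000]; [17.0000, 4]]·[k, ln C]ᵀ = [69.4121, 14.9440]ᵀ.
Solving (det = 35.0000): k = 0.67429, ln C = 0.87030.

k = 0.6743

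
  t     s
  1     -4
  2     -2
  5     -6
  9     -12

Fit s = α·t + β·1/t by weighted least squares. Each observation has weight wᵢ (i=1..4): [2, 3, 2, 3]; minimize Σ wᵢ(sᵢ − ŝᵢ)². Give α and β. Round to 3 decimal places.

From the data, Σwᵢ·t·t = 307, Σwᵢ·t·1/t = 10, Σwᵢ·1/t·1/t = 7741/2700.
For XᵀWs: Σwᵢ·t·s = -404, Σwᵢ·1/t·s = -87/5.
Normal equations: [[307, 10]; [10, 7741/2700]]·[α, β]ᵀ = [-404, -87/5]ᵀ.
Eliminating β: (7741/2700)·(row 1) − 10·(row 2) gives (2106487/2700)·α = (7741/2700)·(-404) − 10·(-87/5) = -664391/675, so α = -2657564/2106487.
Then β = ((-87/5) − 10·(-2657564/2106487))/(7741/2700) = -3514860/2106487.

α = -1.262, β = -1.669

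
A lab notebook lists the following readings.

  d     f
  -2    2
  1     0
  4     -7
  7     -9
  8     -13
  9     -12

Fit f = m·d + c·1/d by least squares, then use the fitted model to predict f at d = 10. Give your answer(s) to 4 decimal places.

f̂ = -14.5152

Normal-equation sums: Σd·d = 215, Σd·1/d = 6, Σ1/d·1/d = 345685/254016.
And Σd·f = -307, Σ1/d·f = -1175/168.
Eliminating c: (345685/254016)·(row 1) − 6·(row 2) gives (65177699/254016)·m = (345685/254016)·(-307) − 6·(-1175/168) = -95465695/254016, so m = -95465695/65177699.
Then c = ((-1175/168) − 6·(-95465695/65177699))/(345685/254016) = 85928472/65177699.
At d = 10: f̂ = (-95465695/65177699)·(10) + (85928472/65177699)·(1/10) = -4730320514/325888495.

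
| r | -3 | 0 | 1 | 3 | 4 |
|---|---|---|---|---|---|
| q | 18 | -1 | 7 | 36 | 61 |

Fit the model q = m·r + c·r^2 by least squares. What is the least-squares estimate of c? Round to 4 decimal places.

With design matrix A, AᵀA = [[35, 65]; [65, 419]] and Aᵀq = [305, 1469]ᵀ.
Eliminating c: 419·(row 1) − 65·(row 2) gives 10440·m = 419·305 − 65·1469 = 32310, so m = 359/116.
Then c = (1469 − 65·(359/116))/419 = 351/116.

c = 3.0259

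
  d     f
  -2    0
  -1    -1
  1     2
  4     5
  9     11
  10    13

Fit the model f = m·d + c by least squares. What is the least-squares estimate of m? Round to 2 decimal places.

AᵀA·[m, c]ᵀ = Aᵀf reads: 203·m + 21·c = 252;  21·m + 6·c = 30.
(Σd·d = 203, Σd = 21, Σ1 = 6, Σd·f = 252, Σf = 30.)
Determinant 203·6 − 21² = 777.
m = (252·6 − 21·30)/777 = 42/37; c = (203·30 − 21·252)/777 = 38/37.

m = 1.14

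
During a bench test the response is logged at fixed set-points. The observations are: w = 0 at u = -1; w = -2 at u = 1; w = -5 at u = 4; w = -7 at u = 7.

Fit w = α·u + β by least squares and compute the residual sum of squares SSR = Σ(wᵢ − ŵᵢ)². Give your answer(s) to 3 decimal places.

Setting ∂/∂α … = 0 gives: 67·α + 11·β = -71;  11·α + 4·β = -14.
(Σu·u = 67, Σu = 11, Σ1 = 4, Σu·w = -71, Σw = -14.)
Determinant 67·4 − 11² = 147.
α = ((-71)·4 − 11·(-14))/147 = -130/147; β = (67·(-14) − 11·(-71))/147 = -157/147.
Residuals: 9/49, -1/21, -58/147, 38/147; SSR = 38/147.

SSR = 0.259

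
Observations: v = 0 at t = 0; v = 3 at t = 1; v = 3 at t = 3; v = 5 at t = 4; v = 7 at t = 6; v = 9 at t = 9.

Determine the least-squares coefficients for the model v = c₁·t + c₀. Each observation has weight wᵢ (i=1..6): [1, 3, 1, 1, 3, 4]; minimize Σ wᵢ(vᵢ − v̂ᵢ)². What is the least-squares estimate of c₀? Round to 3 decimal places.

Sums needed: Σwᵢ·t·t = 460, Σwᵢ·t = 64, Σwᵢ·1 = 13.
Moment sums: Σwᵢ·t·v = 488, Σwᵢ·v = 74.
So MᵀWM·[c₁, c₀]ᵀ = MᵀWv: [[460, 64]; [64, 13]]·[c₁, c₀]ᵀ = [488, 74]ᵀ.
Determinant 460·13 − 64² = 1884.
c₁ = (488·13 − 64·74)/1884 = 134/157; c₀ = (460·74 − 64·488)/1884 = 234/157.

c₀ = 1.490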